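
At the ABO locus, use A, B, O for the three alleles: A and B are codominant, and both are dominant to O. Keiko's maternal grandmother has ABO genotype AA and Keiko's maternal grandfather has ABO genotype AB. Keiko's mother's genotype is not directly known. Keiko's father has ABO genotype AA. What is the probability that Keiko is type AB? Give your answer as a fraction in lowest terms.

Keiko's mother's ABO genotype from AA × AB: 1/2 AA, 1/2 AB.
Crossing each possibility with the father AA and summing P(type AB): 1/2·0 + 1/2·1/2 = 1/4.

1/4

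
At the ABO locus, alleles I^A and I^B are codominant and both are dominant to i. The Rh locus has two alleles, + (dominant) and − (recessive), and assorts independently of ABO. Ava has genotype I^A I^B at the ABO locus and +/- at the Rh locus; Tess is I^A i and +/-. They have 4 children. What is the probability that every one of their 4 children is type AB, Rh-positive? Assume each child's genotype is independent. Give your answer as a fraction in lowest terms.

81/65536

ABO cross I^A I^B × I^A i → 1/2 A, 1/4 B, 1/4 AB.
Rh cross +/- × +/- → 3/4 Rh+, 1/4 Rh-; so P(type AB, Rh-positive) = 1/4 × 3/4 = 3/16 per child.
All 4 independent: (3/16)^4 = 81/65536.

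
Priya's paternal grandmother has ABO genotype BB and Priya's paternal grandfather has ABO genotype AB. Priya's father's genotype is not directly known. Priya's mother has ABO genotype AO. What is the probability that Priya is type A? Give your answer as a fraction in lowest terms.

Priya's father's ABO genotype from BB × AB: 1/2 AB, 1/2 BB.
Crossing each possibility with the mother AO and summing P(type A): 1/2·1/2 + 1/2·0 = 1/4.

1/4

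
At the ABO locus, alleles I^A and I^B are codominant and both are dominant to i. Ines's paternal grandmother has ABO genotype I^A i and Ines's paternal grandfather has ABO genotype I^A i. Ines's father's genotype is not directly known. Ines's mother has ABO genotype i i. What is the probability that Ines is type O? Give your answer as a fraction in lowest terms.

Ines's father's ABO genotype from I^A i × I^A i: 1/4 I^A I^A, 1/2 I^A i, 1/4 i i.
Crossing each possibility with the mother i i and summing P(type O): 1/4·0 + 1/2·1/2 + 1/4·1 = 1/2.

1/2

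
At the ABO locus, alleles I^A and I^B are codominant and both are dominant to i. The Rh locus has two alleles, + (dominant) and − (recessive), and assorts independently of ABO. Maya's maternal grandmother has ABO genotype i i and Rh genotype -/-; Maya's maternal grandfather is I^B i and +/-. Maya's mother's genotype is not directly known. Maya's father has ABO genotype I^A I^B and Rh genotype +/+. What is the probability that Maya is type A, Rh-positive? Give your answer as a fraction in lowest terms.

Maya's mother's ABO genotype from i i × I^B i: 1/2 I^B i, 1/2 i i.
Crossing each possibility with the father I^A I^B and summing P(type A): 1/2·1/4 + 1/2·1/2 = 3/8.
Similarly for Rh via the mother's Rh distribution: P(Rh+) = 1.
Independent loci: 3/8 × 1 = 3/8.

3/8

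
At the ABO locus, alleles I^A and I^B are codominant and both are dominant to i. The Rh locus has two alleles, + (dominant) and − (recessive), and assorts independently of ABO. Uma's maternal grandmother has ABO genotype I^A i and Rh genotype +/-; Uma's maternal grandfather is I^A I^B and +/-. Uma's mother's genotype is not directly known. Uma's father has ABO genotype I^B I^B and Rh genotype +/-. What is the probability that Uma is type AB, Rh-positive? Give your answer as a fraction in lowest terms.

Uma's mother's ABO genotype from I^A i × I^A I^B: 1/4 I^A I^A, 1/4 I^A I^B, 1/4 I^A i, 1/4 I^B i.
Crossing each possibility with the father I^B I^B and summing P(type AB): 1/4·1 + 1/4·1/2 + 1/4·1/2 + 1/4·0 = 1/2.
Similarly for Rh via the mother's Rh distribution: P(Rh+) = 3/4.
Independent loci: 1/2 × 3/4 = 3/8.

3/8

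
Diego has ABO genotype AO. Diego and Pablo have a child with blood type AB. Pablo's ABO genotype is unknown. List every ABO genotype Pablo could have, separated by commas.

AB, BB, BO

For each candidate genotype of Pablo, check whether crossing it with AO can produce every observed child phenotype.
  AA → possible child types {A} ✗
  AB → possible child types {A, B, AB} ✓
  AO → possible child types {O, A} ✗
  BB → possible child types {B, AB} ✓
  BO → possible child types {O, A, B, AB} ✓
  OO → possible child types {O, A} ✗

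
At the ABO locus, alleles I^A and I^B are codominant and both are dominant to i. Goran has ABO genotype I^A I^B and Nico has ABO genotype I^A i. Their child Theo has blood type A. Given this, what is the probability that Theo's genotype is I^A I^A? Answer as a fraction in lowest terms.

1/2

Cross I^A I^B × I^A i → 1/4 I^A I^A, 1/4 I^A I^B, 1/4 I^A i, 1/4 I^B i.
Type-A genotypes among offspring: I^A I^A (1/4), I^A i (1/4); total 1/2.
P(I^A I^A | type A) = (1/4) / (1/2) = 1/2.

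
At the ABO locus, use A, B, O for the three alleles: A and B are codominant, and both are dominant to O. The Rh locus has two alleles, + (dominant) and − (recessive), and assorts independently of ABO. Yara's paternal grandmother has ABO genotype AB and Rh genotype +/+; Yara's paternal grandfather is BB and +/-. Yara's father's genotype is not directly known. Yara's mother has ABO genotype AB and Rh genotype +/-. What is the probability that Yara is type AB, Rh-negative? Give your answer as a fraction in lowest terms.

Yara's father's ABO genotype from AB × BB: 1/2 AB, 1/2 BB.
Crossing each possibility with the mother AB and summing P(type AB): 1/2·1/2 + 1/2·1/2 = 1/2.
Similarly for Rh via the father's Rh distribution: P(Rh-) = 1/8.
Independent loci: 1/2 × 1/8 = 1/16.

1/16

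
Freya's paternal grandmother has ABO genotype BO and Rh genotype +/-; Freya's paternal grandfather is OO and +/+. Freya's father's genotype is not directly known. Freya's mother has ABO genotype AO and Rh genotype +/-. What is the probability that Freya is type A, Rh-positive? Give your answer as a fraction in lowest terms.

21/64

Freya's father's ABO genotype from BO × OO: 1/2 BO, 1/2 OO.
Crossing each possibility with the mother AO and summing P(type A): 1/2·1/4 + 1/2·1/2 = 3/8.
Similarly for Rh via the father's Rh distribution: P(Rh+) = 7/8.
Independent loci: 3/8 × 7/8 = 21/64.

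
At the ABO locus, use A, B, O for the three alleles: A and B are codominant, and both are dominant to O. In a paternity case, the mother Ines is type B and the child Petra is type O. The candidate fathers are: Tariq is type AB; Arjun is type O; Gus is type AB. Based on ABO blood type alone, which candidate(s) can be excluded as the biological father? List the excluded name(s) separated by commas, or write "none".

Tariq, Gus

A candidate is excluded only if no genotype consistent with his phenotype could produce a type O child with a type B mother.
Tariq (type AB): no genotype consistent with that phenotype can produce a type-O child with a type-B mother.
Gus (type AB): no genotype consistent with that phenotype can produce a type-O child with a type-B mother.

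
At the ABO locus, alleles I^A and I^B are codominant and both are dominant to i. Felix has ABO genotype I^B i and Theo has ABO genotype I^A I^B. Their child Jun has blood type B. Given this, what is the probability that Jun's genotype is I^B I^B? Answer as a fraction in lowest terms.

1/2

Cross I^B i × I^A I^B → 1/4 I^A I^B, 1/4 I^A i, 1/4 I^B I^B, 1/4 I^B i.
Type-B genotypes among offspring: I^B I^B (1/4), I^B i (1/4); total 1/2.
P(I^B I^B | type B) = (1/4) / (1/2) = 1/2.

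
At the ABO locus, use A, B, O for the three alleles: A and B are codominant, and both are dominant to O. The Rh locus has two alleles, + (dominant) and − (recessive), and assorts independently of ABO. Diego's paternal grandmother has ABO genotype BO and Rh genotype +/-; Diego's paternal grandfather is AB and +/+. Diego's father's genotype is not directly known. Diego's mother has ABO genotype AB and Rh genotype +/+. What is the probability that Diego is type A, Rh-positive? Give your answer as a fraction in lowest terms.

Diego's father's ABO genotype from BO × AB: 1/4 AB, 1/4 AO, 1/4 BB, 1/4 BO.
Crossing each possibility with the mother AB and summing P(type A): 1/4·1/4 + 1/4·1/2 + 1/4·0 + 1/4·1/4 = 1/4.
Similarly for Rh via the father's Rh distribution: P(Rh+) = 1.
Independent loci: 1/4 × 1 = 1/4.

1/4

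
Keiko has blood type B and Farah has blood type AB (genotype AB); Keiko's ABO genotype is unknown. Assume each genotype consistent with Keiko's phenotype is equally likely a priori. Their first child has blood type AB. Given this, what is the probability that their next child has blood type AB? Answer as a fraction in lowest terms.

5/12

Possible genotypes: Keiko ∈ {BB, BO}; Farah ∈ {AB}.
Weight each parental genotype pair by prior × P(type-AB child):
  BB × AB: posterior weight 2/3; P(next child type AB) = 1/2.
  BO × AB: posterior weight 1/3; P(next child type AB) = 1/4.
Weighted sum = 5/12.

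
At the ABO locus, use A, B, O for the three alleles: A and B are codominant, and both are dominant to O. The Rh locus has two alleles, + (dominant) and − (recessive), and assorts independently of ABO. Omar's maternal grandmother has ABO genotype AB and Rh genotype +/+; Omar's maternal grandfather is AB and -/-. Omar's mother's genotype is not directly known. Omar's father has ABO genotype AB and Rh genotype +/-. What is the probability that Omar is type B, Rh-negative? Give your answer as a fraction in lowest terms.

1/16

Omar's mother's ABO genotype from AB × AB: 1/4 AA, 1/2 AB, 1/4 BB.
Crossing each possibility with the father AB and summing P(type B): 1/4·0 + 1/2·1/4 + 1/4·1/2 = 1/4.
Similarly for Rh via the mother's Rh distribution: P(Rh-) = 1/4.
Independent loci: 1/4 × 1/4 = 1/16.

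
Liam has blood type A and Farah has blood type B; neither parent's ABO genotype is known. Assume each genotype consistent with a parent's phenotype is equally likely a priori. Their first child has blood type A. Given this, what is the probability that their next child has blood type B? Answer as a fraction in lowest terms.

Possible genotypes: Liam ∈ {AA, AO}; Farah ∈ {BB, BO}.
Weight each parental genotype pair by prior × P(type-A child):
  AA × BO: posterior weight 2/3; P(next child type B) = 0.
  AO × BO: posterior weight 1/3; P(next child type B) = 1/4.
Weighted sum = 1/12.

1/12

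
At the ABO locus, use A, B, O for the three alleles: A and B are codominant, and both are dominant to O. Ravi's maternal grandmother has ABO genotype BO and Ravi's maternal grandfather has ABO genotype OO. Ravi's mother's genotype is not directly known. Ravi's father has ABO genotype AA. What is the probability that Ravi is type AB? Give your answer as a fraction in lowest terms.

1/4

Ravi's mother's ABO genotype from BO × OO: 1/2 BO, 1/2 OO.
Crossing each possibility with the father AA and summing P(type AB): 1/2·1/2 + 1/2·0 = 1/4.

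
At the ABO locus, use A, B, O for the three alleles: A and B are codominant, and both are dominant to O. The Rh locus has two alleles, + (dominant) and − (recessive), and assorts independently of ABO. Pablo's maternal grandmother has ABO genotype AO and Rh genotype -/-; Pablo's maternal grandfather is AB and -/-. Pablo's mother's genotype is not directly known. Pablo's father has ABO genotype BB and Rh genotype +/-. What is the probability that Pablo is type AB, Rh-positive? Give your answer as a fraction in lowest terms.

Pablo's mother's ABO genotype from AO × AB: 1/4 AA, 1/4 AB, 1/4 AO, 1/4 BO.
Crossing each possibility with the father BB and summing P(type AB): 1/4·1 + 1/4·1/2 + 1/4·1/2 + 1/4·0 = 1/2.
Similarly for Rh via the mother's Rh distribution: P(Rh+) = 1/2.
Independent loci: 1/2 × 1/2 = 1/4.

1/4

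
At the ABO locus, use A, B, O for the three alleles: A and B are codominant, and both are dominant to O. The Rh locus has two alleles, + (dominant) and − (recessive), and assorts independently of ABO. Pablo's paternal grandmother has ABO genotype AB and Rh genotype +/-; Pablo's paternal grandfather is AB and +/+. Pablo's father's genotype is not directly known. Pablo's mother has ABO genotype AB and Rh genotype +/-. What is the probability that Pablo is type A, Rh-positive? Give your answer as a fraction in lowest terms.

Pablo's father's ABO genotype from AB × AB: 1/4 AA, 1/2 AB, 1/4 BB.
Crossing each possibility with the mother AB and summing P(type A): 1/4·1/2 + 1/2·1/4 + 1/4·0 = 1/4.
Similarly for Rh via the father's Rh distribution: P(Rh+) = 7/8.
Independent loci: 1/4 × 7/8 = 7/32.

7/32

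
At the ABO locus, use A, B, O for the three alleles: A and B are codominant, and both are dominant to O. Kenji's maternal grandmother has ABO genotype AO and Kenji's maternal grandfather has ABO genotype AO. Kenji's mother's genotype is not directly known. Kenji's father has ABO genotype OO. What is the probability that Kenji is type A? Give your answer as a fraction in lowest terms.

Kenji's mother's ABO genotype from AO × AO: 1/4 AA, 1/2 AO, 1/4 OO.
Crossing each possibility with the father OO and summing P(type A): 1/4·1 + 1/2·1/2 + 1/4·0 = 1/2.

1/2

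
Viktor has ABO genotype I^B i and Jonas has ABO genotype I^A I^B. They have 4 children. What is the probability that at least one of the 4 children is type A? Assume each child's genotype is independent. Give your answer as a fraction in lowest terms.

ABO cross I^B i × I^A I^B → 1/4 A, 1/2 B, 1/4 AB.
So P(type A) = 1/4 per child.
P(none) = (3/4)^4 = 81/256; P(at least one) = 1 − 81/256 = 175/256.

175/256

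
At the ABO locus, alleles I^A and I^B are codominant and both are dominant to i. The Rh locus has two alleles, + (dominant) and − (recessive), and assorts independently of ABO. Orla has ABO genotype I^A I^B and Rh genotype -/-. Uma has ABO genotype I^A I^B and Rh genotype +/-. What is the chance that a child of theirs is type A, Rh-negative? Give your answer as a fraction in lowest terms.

ABO cross I^A I^B × I^A I^B → offspring phenotypes: 1/4 A, 1/4 B, 1/2 AB.
Rh cross -/- × +/- → 1/2 Rh+, 1/2 Rh-.
Independent loci: P(type A, Rh-negative) = 1/4 × 1/2 = 1/8.

1/8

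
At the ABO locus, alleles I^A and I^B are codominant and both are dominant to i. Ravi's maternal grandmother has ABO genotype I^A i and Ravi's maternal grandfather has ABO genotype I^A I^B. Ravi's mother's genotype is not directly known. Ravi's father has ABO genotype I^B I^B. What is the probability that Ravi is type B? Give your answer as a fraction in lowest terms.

Ravi's mother's ABO genotype from I^A i × I^A I^B: 1/4 I^A I^A, 1/4 I^A I^B, 1/4 I^A i, 1/4 I^B i.
Crossing each possibility with the father I^B I^B and summing P(type B): 1/4·0 + 1/4·1/2 + 1/4·1/2 + 1/4·1 = 1/2.

1/2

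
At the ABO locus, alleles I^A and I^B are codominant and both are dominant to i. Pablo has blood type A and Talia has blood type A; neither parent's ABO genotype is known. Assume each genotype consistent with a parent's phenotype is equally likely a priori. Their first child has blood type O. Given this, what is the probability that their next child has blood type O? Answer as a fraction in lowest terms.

1/4

Possible genotypes: Pablo ∈ {I^A I^A, I^A i}; Talia ∈ {I^A I^A, I^A i}.
Weight each parental genotype pair by prior × P(type-O child):
  I^A i × I^A i: posterior weight 1; P(next child type O) = 1/4.
Weighted sum = 1/4.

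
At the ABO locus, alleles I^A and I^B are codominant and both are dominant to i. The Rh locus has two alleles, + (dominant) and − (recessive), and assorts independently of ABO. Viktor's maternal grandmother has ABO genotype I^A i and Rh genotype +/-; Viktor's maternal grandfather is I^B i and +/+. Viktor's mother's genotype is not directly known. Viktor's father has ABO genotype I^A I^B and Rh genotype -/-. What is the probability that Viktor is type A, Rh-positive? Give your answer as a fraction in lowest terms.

9/32

Viktor's mother's ABO genotype from I^A i × I^B i: 1/4 I^A I^B, 1/4 I^A i, 1/4 I^B i, 1/4 i i.
Crossing each possibility with the father I^A I^B and summing P(type A): 1/4·1/4 + 1/4·1/2 + 1/4·1/4 + 1/4·1/2 = 3/8.
Similarly for Rh via the mother's Rh distribution: P(Rh+) = 3/4.
Independent loci: 3/8 × 3/4 = 9/32.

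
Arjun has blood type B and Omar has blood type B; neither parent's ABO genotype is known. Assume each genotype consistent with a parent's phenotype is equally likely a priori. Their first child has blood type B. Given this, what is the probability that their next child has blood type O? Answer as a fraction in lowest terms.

1/20

Possible genotypes: Arjun ∈ {BB, BO}; Omar ∈ {BB, BO}.
Weight each parental genotype pair by prior × P(type-B child):
  BB × BB: posterior weight 4/15; P(next child type O) = 0.
  BB × BO: posterior weight 4/15; P(next child type O) = 0.
  BO × BB: posterior weight 4/15; P(next child type O) = 0.
  BO × BO: posterior weight 1/5; P(next child type O) = 1/4.
Weighted sum = 1/20.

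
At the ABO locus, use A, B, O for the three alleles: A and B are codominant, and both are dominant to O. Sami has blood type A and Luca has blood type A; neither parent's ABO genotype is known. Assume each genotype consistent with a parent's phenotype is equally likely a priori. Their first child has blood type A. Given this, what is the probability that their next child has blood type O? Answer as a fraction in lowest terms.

Possible genotypes: Sami ∈ {AA, AO}; Luca ∈ {AA, AO}.
Weight each parental genotype pair by prior × P(type-A child):
  AA × AA: posterior weight 4/15; P(next child type O) = 0.
  AA × AO: posterior weight 4/15; P(next child type O) = 0.
  AO × AA: posterior weight 4/15; P(next child type O) = 0.
  AO × AO: posterior weight 1/5; P(next child type O) = 1/4.
Weighted sum = 1/20.

1/20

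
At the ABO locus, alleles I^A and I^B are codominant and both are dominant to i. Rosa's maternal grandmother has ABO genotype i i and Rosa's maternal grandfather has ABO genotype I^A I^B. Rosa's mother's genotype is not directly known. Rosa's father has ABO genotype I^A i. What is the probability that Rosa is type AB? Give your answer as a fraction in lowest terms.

Rosa's mother's ABO genotype from i i × I^A I^B: 1/2 I^A i, 1/2 I^B i.
Crossing each possibility with the father I^A i and summing P(type AB): 1/2·0 + 1/2·1/4 = 1/8.

1/8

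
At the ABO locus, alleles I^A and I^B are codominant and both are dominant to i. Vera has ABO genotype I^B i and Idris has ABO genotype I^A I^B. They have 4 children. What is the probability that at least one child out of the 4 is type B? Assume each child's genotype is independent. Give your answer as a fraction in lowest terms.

ABO cross I^B i × I^A I^B → 1/4 A, 1/2 B, 1/4 AB.
So P(type B) = 1/2 per child.
P(none) = (1/2)^4 = 1/16; P(at least one) = 1 − 1/16 = 15/16.

15/16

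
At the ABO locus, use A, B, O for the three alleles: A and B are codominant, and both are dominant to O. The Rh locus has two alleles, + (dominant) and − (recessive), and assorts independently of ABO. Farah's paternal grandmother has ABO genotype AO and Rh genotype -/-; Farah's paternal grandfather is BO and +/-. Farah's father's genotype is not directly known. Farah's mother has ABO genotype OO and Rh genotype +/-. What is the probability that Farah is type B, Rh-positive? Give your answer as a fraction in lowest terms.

Farah's father's ABO genotype from AO × BO: 1/4 AB, 1/4 AO, 1/4 BO, 1/4 OO.
Crossing each possibility with the mother OO and summing P(type B): 1/4·1/2 + 1/4·0 + 1/4·1/2 + 1/4·0 = 1/4.
Similarly for Rh via the father's Rh distribution: P(Rh+) = 5/8.
Independent loci: 1/4 × 5/8 = 5/32.

5/32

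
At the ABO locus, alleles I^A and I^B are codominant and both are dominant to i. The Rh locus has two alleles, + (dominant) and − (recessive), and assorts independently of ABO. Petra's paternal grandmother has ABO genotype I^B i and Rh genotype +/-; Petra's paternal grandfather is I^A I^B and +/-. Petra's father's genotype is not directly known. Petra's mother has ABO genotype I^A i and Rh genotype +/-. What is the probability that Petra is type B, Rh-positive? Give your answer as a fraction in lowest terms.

3/16

Petra's father's ABO genotype from I^B i × I^A I^B: 1/4 I^A I^B, 1/4 I^A i, 1/4 I^B I^B, 1/4 I^B i.
Crossing each possibility with the mother I^A i and summing P(type B): 1/4·1/4 + 1/4·0 + 1/4·1/2 + 1/4·1/4 = 1/4.
Similarly for Rh via the father's Rh distribution: P(Rh+) = 3/4.
Independent loci: 1/4 × 3/4 = 3/16.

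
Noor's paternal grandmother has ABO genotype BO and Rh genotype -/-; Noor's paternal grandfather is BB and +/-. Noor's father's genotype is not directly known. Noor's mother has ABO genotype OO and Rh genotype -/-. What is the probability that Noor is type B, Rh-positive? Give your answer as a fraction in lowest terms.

3/16

Noor's father's ABO genotype from BO × BB: 1/2 BB, 1/2 BO.
Crossing each possibility with the mother OO and summing P(type B): 1/2·1 + 1/2·1/2 = 3/4.
Similarly for Rh via the father's Rh distribution: P(Rh+) = 1/4.
Independent loci: 3/4 × 1/4 = 3/16.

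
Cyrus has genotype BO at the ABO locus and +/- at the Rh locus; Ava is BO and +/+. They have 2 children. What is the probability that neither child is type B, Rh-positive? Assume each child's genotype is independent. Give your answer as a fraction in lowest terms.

ABO cross BO × BO → 1/4 O, 3/4 B.
Rh cross +/- × +/+ → 1 Rh+; so P(type B, Rh-positive) = 3/4 × 1 = 3/4 per child.
P(not type B, Rh-positive) = 1/4 for one child; (1/4)^2 = 1/16.

1/16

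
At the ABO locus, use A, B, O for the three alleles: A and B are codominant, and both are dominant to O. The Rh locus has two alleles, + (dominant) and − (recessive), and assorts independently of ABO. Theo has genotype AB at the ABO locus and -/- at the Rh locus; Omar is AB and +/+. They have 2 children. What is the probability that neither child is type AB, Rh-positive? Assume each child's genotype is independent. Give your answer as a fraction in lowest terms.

1/4

ABO cross AB × AB → 1/4 A, 1/4 B, 1/2 AB.
Rh cross -/- × +/+ → 1 Rh+; so P(type AB, Rh-positive) = 1/2 × 1 = 1/2 per child.
P(not type AB, Rh-positive) = 1/2 for one child; (1/2)^2 = 1/4.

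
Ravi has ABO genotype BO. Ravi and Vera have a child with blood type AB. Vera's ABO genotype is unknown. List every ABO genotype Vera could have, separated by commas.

For each candidate genotype of Vera, check whether crossing it with BO can produce every observed child phenotype.
  AA → possible child types {A, AB} ✓
  AB → possible child types {A, B, AB} ✓
  AO → possible child types {O, A, B, AB} ✓
  BB → possible child types {B} ✗
  BO → possible child types {O, B} ✗
  OO → possible child types {O, B} ✗

AA, AB, AO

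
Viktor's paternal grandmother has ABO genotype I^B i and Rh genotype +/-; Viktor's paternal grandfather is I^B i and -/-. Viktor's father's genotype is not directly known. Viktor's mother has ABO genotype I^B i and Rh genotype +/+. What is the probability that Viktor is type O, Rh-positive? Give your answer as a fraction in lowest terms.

Viktor's father's ABO genotype from I^B i × I^B i: 1/4 I^B I^B, 1/2 I^B i, 1/4 i i.
Crossing each possibility with the mother I^B i and summing P(type O): 1/4·0 + 1/2·1/4 + 1/4·1/2 = 1/4.
Similarly for Rh via the father's Rh distribution: P(Rh+) = 1.
Independent loci: 1/4 × 1 = 1/4.

1/4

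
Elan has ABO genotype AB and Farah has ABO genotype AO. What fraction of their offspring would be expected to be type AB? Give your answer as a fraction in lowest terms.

1/4

ABO cross AB × AO → offspring phenotypes: 1/2 A, 1/4 B, 1/4 AB.
So P(type AB) = 1/4.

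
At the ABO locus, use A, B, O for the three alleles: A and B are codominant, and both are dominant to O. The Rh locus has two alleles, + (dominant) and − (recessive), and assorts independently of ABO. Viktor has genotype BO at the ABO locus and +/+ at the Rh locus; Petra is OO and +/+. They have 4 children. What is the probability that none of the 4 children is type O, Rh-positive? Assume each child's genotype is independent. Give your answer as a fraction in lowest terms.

ABO cross BO × OO → 1/2 O, 1/2 B.
Rh cross +/+ × +/+ → 1 Rh+; so P(type O, Rh-positive) = 1/2 × 1 = 1/2 per child.
P(not type O, Rh-positive) = 1/2 for one child; (1/2)^4 = 1/16.

1/16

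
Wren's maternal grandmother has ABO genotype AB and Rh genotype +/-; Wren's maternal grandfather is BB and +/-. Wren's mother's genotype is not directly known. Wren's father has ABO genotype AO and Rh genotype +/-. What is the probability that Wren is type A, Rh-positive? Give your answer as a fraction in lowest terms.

3/16

Wren's mother's ABO genotype from AB × BB: 1/2 AB, 1/2 BB.
Crossing each possibility with the father AO and summing P(type A): 1/2·1/2 + 1/2·0 = 1/4.
Similarly for Rh via the mother's Rh distribution: P(Rh+) = 3/4.
Independent loci: 1/4 × 3/4 = 3/16.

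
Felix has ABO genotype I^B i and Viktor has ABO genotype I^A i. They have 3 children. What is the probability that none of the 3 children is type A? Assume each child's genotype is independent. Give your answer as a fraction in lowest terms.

27/64

ABO cross I^B i × I^A i → 1/4 O, 1/4 A, 1/4 B, 1/4 AB.
So P(type A) = 1/4 per child.
P(not type A) = 3/4 for one child; (3/4)^3 = 27/64.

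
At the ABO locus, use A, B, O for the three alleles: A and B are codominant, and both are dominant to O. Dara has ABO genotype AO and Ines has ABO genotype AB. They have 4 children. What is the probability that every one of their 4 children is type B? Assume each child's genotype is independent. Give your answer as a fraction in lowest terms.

ABO cross AO × AB → 1/2 A, 1/4 B, 1/4 AB.
So P(type B) = 1/4 per child.
All 4 independent: (1/4)^4 = 1/256.

1/256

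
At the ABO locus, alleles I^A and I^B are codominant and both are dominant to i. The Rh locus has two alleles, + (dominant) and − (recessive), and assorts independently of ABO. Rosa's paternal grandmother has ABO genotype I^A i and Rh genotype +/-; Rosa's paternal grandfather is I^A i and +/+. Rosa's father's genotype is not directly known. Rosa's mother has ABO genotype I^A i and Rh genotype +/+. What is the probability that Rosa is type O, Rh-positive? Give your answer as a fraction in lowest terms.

Rosa's father's ABO genotype from I^A i × I^A i: 1/4 I^A I^A, 1/2 I^A i, 1/4 i i.
Crossing each possibility with the mother I^A i and summing P(type O): 1/4·0 + 1/2·1/4 + 1/4·1/2 = 1/4.
Similarly for Rh via the father's Rh distribution: P(Rh+) = 1.
Independent loci: 1/4 × 1 = 1/4.

1/4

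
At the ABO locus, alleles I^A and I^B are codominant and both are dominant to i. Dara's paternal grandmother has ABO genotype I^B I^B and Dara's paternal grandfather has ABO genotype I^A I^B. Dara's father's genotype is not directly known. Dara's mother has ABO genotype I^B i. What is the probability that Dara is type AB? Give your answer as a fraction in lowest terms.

Dara's father's ABO genotype from I^B I^B × I^A I^B: 1/2 I^A I^B, 1/2 I^B I^B.
Crossing each possibility with the mother I^B i and summing P(type AB): 1/2·1/4 + 1/2·0 = 1/8.

1/8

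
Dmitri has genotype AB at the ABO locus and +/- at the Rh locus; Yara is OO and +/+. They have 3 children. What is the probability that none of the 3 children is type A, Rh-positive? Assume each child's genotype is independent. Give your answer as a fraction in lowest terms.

ABO cross AB × OO → 1/2 A, 1/2 B.
Rh cross +/- × +/+ → 1 Rh+; so P(type A, Rh-positive) = 1/2 × 1 = 1/2 per child.
P(not type A, Rh-positive) = 1/2 for one child; (1/2)^3 = 1/8.

1/8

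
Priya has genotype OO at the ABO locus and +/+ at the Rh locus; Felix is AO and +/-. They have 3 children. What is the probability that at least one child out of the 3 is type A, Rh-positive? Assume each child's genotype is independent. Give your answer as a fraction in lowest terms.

7/8

ABO cross OO × AO → 1/2 O, 1/2 A.
Rh cross +/+ × +/- → 1 Rh+; so P(type A, Rh-positive) = 1/2 × 1 = 1/2 per child.
P(none) = (1/2)^3 = 1/8; P(at least one) = 1 − 1/8 = 7/8.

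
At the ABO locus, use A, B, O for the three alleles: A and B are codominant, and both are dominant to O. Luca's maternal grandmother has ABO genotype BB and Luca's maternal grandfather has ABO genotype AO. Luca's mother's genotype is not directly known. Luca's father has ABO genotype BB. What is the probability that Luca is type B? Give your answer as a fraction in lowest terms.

3/4

Luca's mother's ABO genotype from BB × AO: 1/2 AB, 1/2 BO.
Crossing each possibility with the father BB and summing P(type B): 1/2·1/2 + 1/2·1 = 3/4.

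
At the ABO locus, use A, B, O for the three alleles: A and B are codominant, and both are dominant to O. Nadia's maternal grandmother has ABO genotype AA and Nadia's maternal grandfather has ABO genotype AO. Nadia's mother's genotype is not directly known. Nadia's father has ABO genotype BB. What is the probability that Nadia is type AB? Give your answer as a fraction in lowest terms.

3/4

Nadia's mother's ABO genotype from AA × AO: 1/2 AA, 1/2 AO.
Crossing each possibility with the father BB and summing P(type AB): 1/2·1 + 1/2·1/2 = 3/4.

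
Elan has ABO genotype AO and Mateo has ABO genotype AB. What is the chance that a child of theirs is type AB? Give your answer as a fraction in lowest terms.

1/4

ABO cross AO × AB → offspring phenotypes: 1/2 A, 1/4 B, 1/4 AB.
So P(type AB) = 1/4.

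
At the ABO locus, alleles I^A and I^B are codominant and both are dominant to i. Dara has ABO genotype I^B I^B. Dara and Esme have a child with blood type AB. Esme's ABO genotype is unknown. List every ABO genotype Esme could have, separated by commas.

For each candidate genotype of Esme, check whether crossing it with I^B I^B can produce every observed child phenotype.
  I^A I^A → possible child types {AB} ✓
  I^A I^B → possible child types {B, AB} ✓
  I^A i → possible child types {B, AB} ✓
  I^B I^B → possible child types {B} ✗
  I^B i → possible child types {B} ✗
  i i → possible child types {B} ✗

I^A I^A, I^A I^B, I^A i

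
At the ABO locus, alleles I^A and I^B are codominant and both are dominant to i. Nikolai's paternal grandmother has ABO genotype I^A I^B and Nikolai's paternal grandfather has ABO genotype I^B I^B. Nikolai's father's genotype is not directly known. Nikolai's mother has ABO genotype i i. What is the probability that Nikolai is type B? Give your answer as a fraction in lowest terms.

3/4

Nikolai's father's ABO genotype from I^A I^B × I^B I^B: 1/2 I^A I^B, 1/2 I^B I^B.
Crossing each possibility with the mother i i and summing P(type B): 1/2·1/2 + 1/2·1 = 3/4.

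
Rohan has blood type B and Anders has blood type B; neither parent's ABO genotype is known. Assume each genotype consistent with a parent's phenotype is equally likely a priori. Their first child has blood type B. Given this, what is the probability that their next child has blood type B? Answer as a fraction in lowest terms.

19/20

Possible genotypes: Rohan ∈ {I^B I^B, I^B i}; Anders ∈ {I^B I^B, I^B i}.
Weight each parental genotype pair by prior × P(type-B child):
  I^B I^B × I^B I^B: posterior weight 4/15; P(next child type B) = 1.
  I^B I^B × I^B i: posterior weight 4/15; P(next child type B) = 1.
  I^B i × I^B I^B: posterior weight 4/15; P(next child type B) = 1.
  I^B i × I^B i: posterior weight 1/5; P(next child type B) = 3/4.
Weighted sum = 19/20.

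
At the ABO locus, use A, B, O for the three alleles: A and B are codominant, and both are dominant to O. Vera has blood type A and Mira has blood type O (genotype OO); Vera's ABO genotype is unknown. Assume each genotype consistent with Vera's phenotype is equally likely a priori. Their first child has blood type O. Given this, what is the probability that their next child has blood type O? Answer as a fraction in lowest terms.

Possible genotypes: Vera ∈ {AA, AO}; Mira ∈ {OO}.
Weight each parental genotype pair by prior × P(type-O child):
  AO × OO: posterior weight 1; P(next child type O) = 1/2.
Weighted sum = 1/2.

1/2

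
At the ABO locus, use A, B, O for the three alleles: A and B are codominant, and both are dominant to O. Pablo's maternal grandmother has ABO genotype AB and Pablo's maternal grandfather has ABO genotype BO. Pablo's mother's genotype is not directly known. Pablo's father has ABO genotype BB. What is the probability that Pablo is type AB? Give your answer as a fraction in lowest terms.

Pablo's mother's ABO genotype from AB × BO: 1/4 AB, 1/4 AO, 1/4 BB, 1/4 BO.
Crossing each possibility with the father BB and summing P(type AB): 1/4·1/2 + 1/4·1/2 + 1/4·0 + 1/4·0 = 1/4.

1/4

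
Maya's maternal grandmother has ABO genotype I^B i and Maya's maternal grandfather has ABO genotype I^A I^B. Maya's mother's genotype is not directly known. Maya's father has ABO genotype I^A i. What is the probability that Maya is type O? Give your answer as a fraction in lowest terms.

1/8

Maya's mother's ABO genotype from I^B i × I^A I^B: 1/4 I^A I^B, 1/4 I^A i, 1/4 I^B I^B, 1/4 I^B i.
Crossing each possibility with the father I^A i and summing P(type O): 1/4·0 + 1/4·1/4 + 1/4·0 + 1/4·1/4 = 1/8.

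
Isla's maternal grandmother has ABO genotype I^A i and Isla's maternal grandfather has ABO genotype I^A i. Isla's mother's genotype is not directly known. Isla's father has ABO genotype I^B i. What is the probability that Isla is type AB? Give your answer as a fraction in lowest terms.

1/4

Isla's mother's ABO genotype from I^A i × I^A i: 1/4 I^A I^A, 1/2 I^A i, 1/4 i i.
Crossing each possibility with the father I^B i and summing P(type AB): 1/4·1/2 + 1/2·1/4 + 1/4·0 = 1/4.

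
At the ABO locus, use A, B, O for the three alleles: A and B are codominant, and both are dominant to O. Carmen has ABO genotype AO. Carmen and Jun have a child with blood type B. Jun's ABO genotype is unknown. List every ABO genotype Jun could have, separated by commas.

For each candidate genotype of Jun, check whether crossing it with AO can produce every observed child phenotype.
  AA → possible child types {A} ✗
  AB → possible child types {A, B, AB} ✓
  AO → possible child types {O, A} ✗
  BB → possible child types {B, AB} ✓
  BO → possible child types {O, A, B, AB} ✓
  OO → possible child types {O, A} ✗

AB, BB, BO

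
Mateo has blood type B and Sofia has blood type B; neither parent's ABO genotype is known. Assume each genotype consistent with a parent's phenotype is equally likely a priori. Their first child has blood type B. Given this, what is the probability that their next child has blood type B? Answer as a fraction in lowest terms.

Possible genotypes: Mateo ∈ {I^B I^B, I^B i}; Sofia ∈ {I^B I^B, I^B i}.
Weight each parental genotype pair by prior × P(type-B child):
  I^B I^B × I^B I^B: posterior weight 4/15; P(next child type B) = 1.
  I^B I^B × I^B i: posterior weight 4/15; P(next child type B) = 1.
  I^B i × I^B I^B: posterior weight 4/15; P(next child type B) = 1.
  I^B i × I^B i: posterior weight 1/5; P(next child type B) = 3/4.
Weighted sum = 19/20.

19/20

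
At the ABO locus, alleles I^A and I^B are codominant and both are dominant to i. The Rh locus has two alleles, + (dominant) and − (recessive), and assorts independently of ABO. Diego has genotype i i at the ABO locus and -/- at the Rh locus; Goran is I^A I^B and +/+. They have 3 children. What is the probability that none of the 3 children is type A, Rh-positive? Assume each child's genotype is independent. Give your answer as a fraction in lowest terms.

1/8

ABO cross i i × I^A I^B → 1/2 A, 1/2 B.
Rh cross -/- × +/+ → 1 Rh+; so P(type A, Rh-positive) = 1/2 × 1 = 1/2 per child.
P(not type A, Rh-positive) = 1/2 for one child; (1/2)^3 = 1/8.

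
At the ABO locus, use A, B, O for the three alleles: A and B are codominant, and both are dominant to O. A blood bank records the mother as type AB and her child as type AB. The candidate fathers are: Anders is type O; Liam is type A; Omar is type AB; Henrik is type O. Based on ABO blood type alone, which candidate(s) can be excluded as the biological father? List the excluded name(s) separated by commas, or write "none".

Anders, Henrik

A candidate is excluded only if no genotype consistent with his phenotype could produce a type AB child with a type AB mother.
Anders (type O): no genotype consistent with that phenotype can produce a type-AB child with a type-AB mother.
Henrik (type O): no genotype consistent with that phenotype can produce a type-AB child with a type-AB mother.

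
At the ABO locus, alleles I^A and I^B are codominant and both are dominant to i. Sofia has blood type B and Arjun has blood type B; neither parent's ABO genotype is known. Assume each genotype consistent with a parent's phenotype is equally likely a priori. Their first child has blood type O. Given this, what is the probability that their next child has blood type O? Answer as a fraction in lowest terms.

1/4

Possible genotypes: Sofia ∈ {I^B I^B, I^B i}; Arjun ∈ {I^B I^B, I^B i}.
Weight each parental genotype pair by prior × P(type-O child):
  I^B i × I^B i: posterior weight 1; P(next child type O) = 1/4.
Weighted sum = 1/4.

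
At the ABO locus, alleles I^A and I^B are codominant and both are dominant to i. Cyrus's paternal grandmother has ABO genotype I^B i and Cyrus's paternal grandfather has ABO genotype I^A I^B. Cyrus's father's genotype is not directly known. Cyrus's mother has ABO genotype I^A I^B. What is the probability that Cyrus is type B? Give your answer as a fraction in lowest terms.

3/8

Cyrus's father's ABO genotype from I^B i × I^A I^B: 1/4 I^A I^B, 1/4 I^A i, 1/4 I^B I^B, 1/4 I^B i.
Crossing each possibility with the mother I^A I^B and summing P(type B): 1/4·1/4 + 1/4·1/4 + 1/4·1/2 + 1/4·1/2 = 3/8.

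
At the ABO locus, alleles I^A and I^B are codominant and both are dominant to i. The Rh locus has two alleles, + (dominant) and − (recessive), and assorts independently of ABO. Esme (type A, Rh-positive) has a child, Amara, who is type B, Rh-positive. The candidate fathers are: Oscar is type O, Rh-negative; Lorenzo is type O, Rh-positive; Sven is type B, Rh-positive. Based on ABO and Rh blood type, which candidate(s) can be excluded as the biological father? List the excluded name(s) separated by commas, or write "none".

A candidate is excluded only if no genotype consistent with his phenotype could produce a type B, Rh-positive child with a type A, Rh-positive mother.
Oscar (type O, Rh-): no genotype consistent with that phenotype can produce a type-B Rh+ child with a type-A mother.
Lorenzo (type O, Rh+): no genotype consistent with that phenotype can produce a type-B Rh+ child with a type-A mother.

Oscar, Lorenzo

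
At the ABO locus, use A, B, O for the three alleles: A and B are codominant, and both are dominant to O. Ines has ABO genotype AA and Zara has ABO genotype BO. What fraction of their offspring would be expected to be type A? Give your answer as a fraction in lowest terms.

1/2

ABO cross AA × BO → offspring phenotypes: 1/2 A, 1/2 AB.
So P(type A) = 1/2.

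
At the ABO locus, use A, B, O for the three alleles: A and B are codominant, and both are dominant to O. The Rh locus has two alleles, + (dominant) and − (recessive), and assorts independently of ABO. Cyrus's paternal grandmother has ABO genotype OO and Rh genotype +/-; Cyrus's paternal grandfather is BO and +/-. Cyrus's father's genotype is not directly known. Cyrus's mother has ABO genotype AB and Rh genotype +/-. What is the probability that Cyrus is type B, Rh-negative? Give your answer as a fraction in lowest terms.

Cyrus's father's ABO genotype from OO × BO: 1/2 BO, 1/2 OO.
Crossing each possibility with the mother AB and summing P(type B): 1/2·1/2 + 1/2·1/2 = 1/2.
Similarly for Rh via the father's Rh distribution: P(Rh-) = 1/4.
Independent loci: 1/2 × 1/4 = 1/8.

1/8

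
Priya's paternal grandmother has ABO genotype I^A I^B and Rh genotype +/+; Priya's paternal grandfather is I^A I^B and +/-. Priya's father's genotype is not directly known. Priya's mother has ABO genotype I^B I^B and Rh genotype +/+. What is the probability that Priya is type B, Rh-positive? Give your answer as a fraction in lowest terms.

1/2

Priya's father's ABO genotype from I^A I^B × I^A I^B: 1/4 I^A I^A, 1/2 I^A I^B, 1/4 I^B I^B.
Crossing each possibility with the mother I^B I^B and summing P(type B): 1/4·0 + 1/2·1/2 + 1/4·1 = 1/2.
Similarly for Rh via the father's Rh distribution: P(Rh+) = 1.
Independent loci: 1/2 × 1 = 1/2.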